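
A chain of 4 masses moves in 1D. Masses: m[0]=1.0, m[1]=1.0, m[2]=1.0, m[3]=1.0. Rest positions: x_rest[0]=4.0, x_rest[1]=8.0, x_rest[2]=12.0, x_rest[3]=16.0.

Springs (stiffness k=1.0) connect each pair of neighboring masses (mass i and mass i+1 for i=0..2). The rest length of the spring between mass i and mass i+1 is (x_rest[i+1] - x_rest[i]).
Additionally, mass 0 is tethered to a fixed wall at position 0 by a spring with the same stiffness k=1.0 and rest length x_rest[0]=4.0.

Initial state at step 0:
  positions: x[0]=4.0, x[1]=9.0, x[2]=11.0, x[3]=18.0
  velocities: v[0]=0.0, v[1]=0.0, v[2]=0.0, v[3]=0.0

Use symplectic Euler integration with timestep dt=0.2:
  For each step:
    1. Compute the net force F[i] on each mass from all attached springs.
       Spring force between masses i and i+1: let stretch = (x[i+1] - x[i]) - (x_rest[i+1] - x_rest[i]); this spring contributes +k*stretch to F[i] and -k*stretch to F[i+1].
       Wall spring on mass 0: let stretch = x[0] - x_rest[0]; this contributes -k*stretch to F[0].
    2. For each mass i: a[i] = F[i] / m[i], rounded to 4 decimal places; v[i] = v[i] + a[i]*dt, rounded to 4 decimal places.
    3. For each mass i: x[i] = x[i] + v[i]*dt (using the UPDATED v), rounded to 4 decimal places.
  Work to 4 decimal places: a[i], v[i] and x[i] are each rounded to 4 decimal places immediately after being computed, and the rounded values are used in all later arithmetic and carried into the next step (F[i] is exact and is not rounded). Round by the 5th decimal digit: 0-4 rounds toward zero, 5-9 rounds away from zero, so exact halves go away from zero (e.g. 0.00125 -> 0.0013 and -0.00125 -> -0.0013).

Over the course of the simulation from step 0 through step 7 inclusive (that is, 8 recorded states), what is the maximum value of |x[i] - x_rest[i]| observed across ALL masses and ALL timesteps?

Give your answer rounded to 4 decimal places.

Step 0: x=[4.0000 9.0000 11.0000 18.0000] v=[0.0000 0.0000 0.0000 0.0000]
Step 1: x=[4.0400 8.8800 11.2000 17.8800] v=[0.2000 -0.6000 1.0000 -0.6000]
Step 2: x=[4.1120 8.6592 11.5744 17.6528] v=[0.3600 -1.1040 1.8720 -1.1360]
Step 3: x=[4.2014 8.3731 12.0753 17.3425] v=[0.4470 -1.4304 2.5046 -1.5517]
Step 4: x=[4.2896 8.0682 12.6388 16.9815] v=[0.4411 -1.5243 2.8176 -1.8051]
Step 5: x=[4.3574 7.7950 13.1932 16.6068] v=[0.3389 -1.3659 2.7720 -1.8736]
Step 6: x=[4.3884 7.6002 13.6682 16.2555] v=[0.1549 -0.9738 2.3751 -1.7563]
Step 7: x=[4.3723 7.5197 14.0040 15.9607] v=[-0.0804 -0.4026 1.6790 -1.4738]
Max displacement = 2.0040

Answer: 2.0040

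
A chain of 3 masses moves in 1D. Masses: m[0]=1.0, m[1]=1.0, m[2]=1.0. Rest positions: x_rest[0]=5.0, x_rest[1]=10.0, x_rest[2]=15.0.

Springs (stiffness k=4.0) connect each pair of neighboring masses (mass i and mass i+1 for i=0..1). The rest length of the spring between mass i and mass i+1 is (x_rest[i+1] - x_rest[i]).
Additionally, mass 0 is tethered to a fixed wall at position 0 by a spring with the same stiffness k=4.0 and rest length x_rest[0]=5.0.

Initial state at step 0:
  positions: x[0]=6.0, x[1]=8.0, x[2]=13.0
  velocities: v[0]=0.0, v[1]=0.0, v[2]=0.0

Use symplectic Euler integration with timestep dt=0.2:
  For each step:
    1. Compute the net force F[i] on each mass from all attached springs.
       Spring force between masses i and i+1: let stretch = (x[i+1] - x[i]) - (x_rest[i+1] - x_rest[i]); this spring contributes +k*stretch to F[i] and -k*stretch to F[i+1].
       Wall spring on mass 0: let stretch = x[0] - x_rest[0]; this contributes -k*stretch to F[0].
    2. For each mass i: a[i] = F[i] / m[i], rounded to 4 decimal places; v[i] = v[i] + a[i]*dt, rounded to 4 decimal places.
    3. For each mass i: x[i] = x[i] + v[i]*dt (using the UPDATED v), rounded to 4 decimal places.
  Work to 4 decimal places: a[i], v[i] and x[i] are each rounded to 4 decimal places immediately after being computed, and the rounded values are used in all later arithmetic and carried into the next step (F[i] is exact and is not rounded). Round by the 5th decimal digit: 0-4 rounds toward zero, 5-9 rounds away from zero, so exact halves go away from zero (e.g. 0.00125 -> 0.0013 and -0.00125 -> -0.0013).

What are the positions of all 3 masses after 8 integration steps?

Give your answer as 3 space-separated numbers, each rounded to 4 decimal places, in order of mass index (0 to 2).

Answer: 5.4516 8.6328 15.7191

Derivation:
Step 0: x=[6.0000 8.0000 13.0000] v=[0.0000 0.0000 0.0000]
Step 1: x=[5.3600 8.4800 13.0000] v=[-3.2000 2.4000 0.0000]
Step 2: x=[4.3616 9.1840 13.0768] v=[-4.9920 3.5200 0.3840]
Step 3: x=[3.4369 9.7393 13.3308] v=[-4.6234 2.7763 1.2698]
Step 4: x=[2.9707 9.8608 13.8101] v=[-2.3310 0.6076 2.3966]
Step 5: x=[3.1316 9.5118 14.4575] v=[0.8045 -1.7450 3.2372]
Step 6: x=[3.8123 8.9333 15.1136] v=[3.4034 -2.8926 3.2806]
Step 7: x=[4.7024 8.5243 15.5809] v=[4.4504 -2.0452 2.3364]
Step 8: x=[5.4516 8.6328 15.7191] v=[3.7460 0.5426 0.6911]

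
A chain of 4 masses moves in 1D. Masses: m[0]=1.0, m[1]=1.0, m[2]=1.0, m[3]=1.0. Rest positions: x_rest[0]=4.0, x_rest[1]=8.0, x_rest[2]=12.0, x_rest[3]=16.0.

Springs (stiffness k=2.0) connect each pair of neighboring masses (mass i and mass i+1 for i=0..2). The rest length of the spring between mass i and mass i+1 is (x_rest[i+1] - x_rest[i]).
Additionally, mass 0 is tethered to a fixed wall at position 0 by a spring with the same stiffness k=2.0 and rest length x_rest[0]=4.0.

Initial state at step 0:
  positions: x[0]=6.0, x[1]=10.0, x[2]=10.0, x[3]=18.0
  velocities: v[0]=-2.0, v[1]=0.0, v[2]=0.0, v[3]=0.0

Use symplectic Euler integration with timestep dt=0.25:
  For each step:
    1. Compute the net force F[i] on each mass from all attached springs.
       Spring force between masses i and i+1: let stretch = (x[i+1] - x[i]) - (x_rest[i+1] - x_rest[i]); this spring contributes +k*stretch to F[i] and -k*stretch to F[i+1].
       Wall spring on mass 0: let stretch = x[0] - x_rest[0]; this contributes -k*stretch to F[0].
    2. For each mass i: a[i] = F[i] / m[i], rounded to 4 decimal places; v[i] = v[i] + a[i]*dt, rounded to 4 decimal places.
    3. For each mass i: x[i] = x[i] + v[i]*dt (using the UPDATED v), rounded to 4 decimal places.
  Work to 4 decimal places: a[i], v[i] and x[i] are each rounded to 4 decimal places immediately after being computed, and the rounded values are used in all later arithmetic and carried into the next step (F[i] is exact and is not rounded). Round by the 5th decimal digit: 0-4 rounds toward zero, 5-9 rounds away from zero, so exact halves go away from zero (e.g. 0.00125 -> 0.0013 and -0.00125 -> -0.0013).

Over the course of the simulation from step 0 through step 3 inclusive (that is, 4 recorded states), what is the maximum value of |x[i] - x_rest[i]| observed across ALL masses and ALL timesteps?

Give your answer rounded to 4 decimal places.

Answer: 2.2617

Derivation:
Step 0: x=[6.0000 10.0000 10.0000 18.0000] v=[-2.0000 0.0000 0.0000 0.0000]
Step 1: x=[5.2500 9.5000 11.0000 17.5000] v=[-3.0000 -2.0000 4.0000 -2.0000]
Step 2: x=[4.3750 8.6563 12.6250 16.6875] v=[-3.5000 -3.3750 6.5000 -3.2500]
Step 3: x=[3.4883 7.7735 14.2617 15.8672] v=[-3.5469 -3.5313 6.5469 -3.2813]
Max displacement = 2.2617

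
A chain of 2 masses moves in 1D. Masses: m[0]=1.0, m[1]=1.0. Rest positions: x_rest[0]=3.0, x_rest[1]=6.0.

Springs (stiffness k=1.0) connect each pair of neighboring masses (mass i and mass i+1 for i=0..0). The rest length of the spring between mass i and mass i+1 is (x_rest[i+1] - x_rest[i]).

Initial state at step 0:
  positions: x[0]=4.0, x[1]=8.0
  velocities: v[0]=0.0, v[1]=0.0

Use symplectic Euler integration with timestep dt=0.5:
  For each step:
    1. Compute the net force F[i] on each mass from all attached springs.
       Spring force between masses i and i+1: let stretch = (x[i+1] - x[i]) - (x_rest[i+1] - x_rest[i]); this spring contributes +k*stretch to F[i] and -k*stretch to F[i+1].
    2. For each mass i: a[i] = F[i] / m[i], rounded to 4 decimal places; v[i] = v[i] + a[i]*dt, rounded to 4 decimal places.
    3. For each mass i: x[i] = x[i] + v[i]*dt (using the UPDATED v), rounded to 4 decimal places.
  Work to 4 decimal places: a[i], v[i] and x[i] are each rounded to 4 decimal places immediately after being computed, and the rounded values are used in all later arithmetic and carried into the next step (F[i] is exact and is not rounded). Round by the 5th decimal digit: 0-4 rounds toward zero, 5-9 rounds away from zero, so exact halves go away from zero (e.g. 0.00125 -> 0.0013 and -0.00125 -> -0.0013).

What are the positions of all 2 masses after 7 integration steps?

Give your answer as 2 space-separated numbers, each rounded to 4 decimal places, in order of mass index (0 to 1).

Answer: 4.1523 7.8478

Derivation:
Step 0: x=[4.0000 8.0000] v=[0.0000 0.0000]
Step 1: x=[4.2500 7.7500] v=[0.5000 -0.5000]
Step 2: x=[4.6250 7.3750] v=[0.7500 -0.7500]
Step 3: x=[4.9375 7.0625] v=[0.6250 -0.6250]
Step 4: x=[5.0313 6.9688] v=[0.1875 -0.1875]
Step 5: x=[4.8594 7.1407] v=[-0.3438 0.3438]
Step 6: x=[4.5078 7.4923] v=[-0.7032 0.7032]
Step 7: x=[4.1523 7.8478] v=[-0.7110 0.7110]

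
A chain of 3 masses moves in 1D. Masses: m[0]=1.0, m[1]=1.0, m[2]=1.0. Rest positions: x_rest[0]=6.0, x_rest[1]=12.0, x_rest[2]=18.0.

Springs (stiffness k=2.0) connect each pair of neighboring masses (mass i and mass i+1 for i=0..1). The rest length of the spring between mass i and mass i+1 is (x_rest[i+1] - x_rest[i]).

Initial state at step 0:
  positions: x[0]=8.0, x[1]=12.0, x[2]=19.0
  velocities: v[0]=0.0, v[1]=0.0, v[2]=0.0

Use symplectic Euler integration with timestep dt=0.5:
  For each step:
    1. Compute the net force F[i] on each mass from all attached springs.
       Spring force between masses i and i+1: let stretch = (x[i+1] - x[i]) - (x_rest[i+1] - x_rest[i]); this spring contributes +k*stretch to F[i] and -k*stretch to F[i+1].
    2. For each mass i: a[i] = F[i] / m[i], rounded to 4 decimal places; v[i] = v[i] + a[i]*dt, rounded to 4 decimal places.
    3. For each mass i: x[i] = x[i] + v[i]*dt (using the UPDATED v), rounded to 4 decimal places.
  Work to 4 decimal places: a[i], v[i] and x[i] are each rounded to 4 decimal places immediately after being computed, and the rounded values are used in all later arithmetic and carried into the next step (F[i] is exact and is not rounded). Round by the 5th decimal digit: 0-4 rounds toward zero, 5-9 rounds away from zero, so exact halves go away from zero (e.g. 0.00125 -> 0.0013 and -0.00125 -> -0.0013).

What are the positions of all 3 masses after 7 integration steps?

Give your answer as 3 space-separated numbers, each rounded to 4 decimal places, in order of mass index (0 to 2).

Step 0: x=[8.0000 12.0000 19.0000] v=[0.0000 0.0000 0.0000]
Step 1: x=[7.0000 13.5000 18.5000] v=[-2.0000 3.0000 -1.0000]
Step 2: x=[6.2500 14.2500 18.5000] v=[-1.5000 1.5000 0.0000]
Step 3: x=[6.5000 13.1250 19.3750] v=[0.5000 -2.2500 1.7500]
Step 4: x=[7.0625 11.8125 20.1250] v=[1.1250 -2.6250 1.5000]
Step 5: x=[7.0000 12.2813 19.7188] v=[-0.1250 0.9375 -0.8125]
Step 6: x=[6.5782 13.8282 18.5938] v=[-0.8437 3.0937 -2.2500]
Step 7: x=[6.7814 14.1329 18.0860] v=[0.4063 0.6093 -1.0156]

Answer: 6.7814 14.1329 18.0860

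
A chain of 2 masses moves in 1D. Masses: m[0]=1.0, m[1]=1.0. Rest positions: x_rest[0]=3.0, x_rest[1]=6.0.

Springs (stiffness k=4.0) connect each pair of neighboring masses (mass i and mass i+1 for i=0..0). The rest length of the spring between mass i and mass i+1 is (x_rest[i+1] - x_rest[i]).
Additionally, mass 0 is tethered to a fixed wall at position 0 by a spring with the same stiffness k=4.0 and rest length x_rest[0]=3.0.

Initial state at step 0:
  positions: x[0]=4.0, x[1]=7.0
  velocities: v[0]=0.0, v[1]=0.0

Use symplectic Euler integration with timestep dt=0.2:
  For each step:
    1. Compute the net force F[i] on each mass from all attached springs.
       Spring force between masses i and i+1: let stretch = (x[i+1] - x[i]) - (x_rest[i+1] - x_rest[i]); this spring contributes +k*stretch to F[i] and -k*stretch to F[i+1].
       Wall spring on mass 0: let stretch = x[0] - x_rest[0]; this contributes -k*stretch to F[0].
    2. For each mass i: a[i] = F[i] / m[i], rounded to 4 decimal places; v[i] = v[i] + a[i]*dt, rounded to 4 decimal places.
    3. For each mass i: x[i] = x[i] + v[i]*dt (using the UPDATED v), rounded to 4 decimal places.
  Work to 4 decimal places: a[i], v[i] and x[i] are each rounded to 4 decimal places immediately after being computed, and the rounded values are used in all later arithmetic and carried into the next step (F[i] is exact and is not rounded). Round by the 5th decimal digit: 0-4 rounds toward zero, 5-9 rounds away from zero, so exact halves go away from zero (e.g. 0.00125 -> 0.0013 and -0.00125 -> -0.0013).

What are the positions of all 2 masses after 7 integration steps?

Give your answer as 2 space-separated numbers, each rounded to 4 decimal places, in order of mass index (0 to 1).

Answer: 2.8596 5.6234

Derivation:
Step 0: x=[4.0000 7.0000] v=[0.0000 0.0000]
Step 1: x=[3.8400 7.0000] v=[-0.8000 0.0000]
Step 2: x=[3.5712 6.9744] v=[-1.3440 -0.1280]
Step 3: x=[3.2755 6.8843] v=[-1.4784 -0.4506]
Step 4: x=[3.0331 6.6968] v=[-1.2118 -0.9376]
Step 5: x=[2.8916 6.4031] v=[-0.7073 -1.4686]
Step 6: x=[2.8493 6.0275] v=[-0.2114 -1.8778]
Step 7: x=[2.8596 5.6234] v=[0.0517 -2.0204]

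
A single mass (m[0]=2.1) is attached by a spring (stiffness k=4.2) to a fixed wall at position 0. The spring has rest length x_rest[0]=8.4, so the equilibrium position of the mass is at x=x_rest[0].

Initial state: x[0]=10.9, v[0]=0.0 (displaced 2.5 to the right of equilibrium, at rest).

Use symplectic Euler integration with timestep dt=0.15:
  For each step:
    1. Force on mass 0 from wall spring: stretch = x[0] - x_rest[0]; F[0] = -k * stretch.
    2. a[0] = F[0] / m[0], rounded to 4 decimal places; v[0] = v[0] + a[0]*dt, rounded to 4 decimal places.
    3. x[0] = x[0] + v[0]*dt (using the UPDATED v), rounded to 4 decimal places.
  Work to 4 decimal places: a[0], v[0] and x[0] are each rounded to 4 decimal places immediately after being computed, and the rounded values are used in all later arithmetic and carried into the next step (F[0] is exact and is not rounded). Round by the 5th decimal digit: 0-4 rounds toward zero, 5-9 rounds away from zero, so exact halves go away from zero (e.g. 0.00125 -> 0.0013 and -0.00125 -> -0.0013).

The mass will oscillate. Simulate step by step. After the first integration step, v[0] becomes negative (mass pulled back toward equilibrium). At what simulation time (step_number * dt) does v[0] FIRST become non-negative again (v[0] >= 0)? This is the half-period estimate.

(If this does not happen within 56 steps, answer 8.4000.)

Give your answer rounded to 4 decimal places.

Step 0: x=[10.9000] v=[0.0000]
Step 1: x=[10.7875] v=[-0.7500]
Step 2: x=[10.5676] v=[-1.4663]
Step 3: x=[10.2501] v=[-2.1166]
Step 4: x=[9.8494] v=[-2.6716]
Step 5: x=[9.3834] v=[-3.1064]
Step 6: x=[8.8732] v=[-3.4014]
Step 7: x=[8.3417] v=[-3.5434]
Step 8: x=[7.8128] v=[-3.5259]
Step 9: x=[7.3103] v=[-3.3497]
Step 10: x=[6.8569] v=[-3.0228]
Step 11: x=[6.4729] v=[-2.5599]
Step 12: x=[6.1756] v=[-1.9818]
Step 13: x=[5.9784] v=[-1.3145]
Step 14: x=[5.8902] v=[-0.5880]
Step 15: x=[5.9149] v=[0.1649]
First v>=0 after going negative at step 15, time=2.2500

Answer: 2.2500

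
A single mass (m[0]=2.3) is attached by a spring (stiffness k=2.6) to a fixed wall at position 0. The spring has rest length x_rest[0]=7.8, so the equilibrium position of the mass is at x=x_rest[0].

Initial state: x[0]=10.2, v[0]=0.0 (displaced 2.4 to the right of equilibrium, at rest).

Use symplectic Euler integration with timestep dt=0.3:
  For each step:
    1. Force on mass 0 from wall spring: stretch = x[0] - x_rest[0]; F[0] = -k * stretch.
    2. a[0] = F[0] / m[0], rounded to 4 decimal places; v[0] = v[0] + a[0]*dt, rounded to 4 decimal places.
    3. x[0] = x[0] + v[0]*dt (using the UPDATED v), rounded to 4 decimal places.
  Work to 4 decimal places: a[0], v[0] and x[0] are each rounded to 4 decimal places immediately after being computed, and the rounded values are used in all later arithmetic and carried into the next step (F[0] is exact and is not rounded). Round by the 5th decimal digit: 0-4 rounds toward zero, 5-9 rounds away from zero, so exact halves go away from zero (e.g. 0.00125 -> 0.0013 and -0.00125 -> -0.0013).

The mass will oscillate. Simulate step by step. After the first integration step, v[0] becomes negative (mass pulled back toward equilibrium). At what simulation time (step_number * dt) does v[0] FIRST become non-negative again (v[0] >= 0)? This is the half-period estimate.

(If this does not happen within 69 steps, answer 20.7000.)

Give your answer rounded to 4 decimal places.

Answer: 3.0000

Derivation:
Step 0: x=[10.2000] v=[0.0000]
Step 1: x=[9.9558] v=[-0.8139]
Step 2: x=[9.4923] v=[-1.5450]
Step 3: x=[8.8566] v=[-2.1189]
Step 4: x=[8.1134] v=[-2.4772]
Step 5: x=[7.3384] v=[-2.5835]
Step 6: x=[6.6103] v=[-2.4270]
Step 7: x=[6.0033] v=[-2.0235]
Step 8: x=[5.5790] v=[-1.4142]
Step 9: x=[5.3807] v=[-0.6610]
Step 10: x=[5.4286] v=[0.1595]
First v>=0 after going negative at step 10, time=3.0000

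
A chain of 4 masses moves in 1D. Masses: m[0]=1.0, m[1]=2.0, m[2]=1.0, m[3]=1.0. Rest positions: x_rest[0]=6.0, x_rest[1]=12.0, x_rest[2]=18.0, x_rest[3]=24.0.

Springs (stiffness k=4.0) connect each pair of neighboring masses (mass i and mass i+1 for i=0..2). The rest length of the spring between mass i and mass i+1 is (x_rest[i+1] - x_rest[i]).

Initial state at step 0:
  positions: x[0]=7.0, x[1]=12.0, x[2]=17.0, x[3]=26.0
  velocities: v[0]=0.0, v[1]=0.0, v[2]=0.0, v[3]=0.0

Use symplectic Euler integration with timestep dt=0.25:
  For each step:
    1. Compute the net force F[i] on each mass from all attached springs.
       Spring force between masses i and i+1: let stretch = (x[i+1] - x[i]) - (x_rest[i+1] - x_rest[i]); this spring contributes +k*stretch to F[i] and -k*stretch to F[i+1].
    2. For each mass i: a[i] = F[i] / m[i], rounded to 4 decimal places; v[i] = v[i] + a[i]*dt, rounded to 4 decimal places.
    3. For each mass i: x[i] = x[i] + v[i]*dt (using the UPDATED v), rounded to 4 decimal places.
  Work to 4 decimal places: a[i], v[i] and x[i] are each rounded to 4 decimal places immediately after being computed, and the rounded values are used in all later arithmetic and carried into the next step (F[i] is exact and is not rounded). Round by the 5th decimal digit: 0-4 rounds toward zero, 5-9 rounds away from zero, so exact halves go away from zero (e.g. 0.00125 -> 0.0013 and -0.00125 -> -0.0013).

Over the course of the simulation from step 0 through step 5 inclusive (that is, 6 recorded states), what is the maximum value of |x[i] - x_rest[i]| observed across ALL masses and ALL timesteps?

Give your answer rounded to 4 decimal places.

Answer: 2.0391

Derivation:
Step 0: x=[7.0000 12.0000 17.0000 26.0000] v=[0.0000 0.0000 0.0000 0.0000]
Step 1: x=[6.7500 12.0000 18.0000 25.2500] v=[-1.0000 0.0000 4.0000 -3.0000]
Step 2: x=[6.3125 12.0938 19.3125 24.1875] v=[-1.7500 0.3750 5.2500 -4.2500]
Step 3: x=[5.8203 12.3672 20.0391 23.4063] v=[-1.9687 1.0937 2.9063 -3.1250]
Step 4: x=[5.4649 12.7813 19.6895 23.2833] v=[-1.4218 1.6562 -1.3984 -0.4922]
Step 5: x=[5.4386 13.1443 18.5113 23.7618] v=[-0.1054 1.4521 -4.7128 1.9140]
Max displacement = 2.0391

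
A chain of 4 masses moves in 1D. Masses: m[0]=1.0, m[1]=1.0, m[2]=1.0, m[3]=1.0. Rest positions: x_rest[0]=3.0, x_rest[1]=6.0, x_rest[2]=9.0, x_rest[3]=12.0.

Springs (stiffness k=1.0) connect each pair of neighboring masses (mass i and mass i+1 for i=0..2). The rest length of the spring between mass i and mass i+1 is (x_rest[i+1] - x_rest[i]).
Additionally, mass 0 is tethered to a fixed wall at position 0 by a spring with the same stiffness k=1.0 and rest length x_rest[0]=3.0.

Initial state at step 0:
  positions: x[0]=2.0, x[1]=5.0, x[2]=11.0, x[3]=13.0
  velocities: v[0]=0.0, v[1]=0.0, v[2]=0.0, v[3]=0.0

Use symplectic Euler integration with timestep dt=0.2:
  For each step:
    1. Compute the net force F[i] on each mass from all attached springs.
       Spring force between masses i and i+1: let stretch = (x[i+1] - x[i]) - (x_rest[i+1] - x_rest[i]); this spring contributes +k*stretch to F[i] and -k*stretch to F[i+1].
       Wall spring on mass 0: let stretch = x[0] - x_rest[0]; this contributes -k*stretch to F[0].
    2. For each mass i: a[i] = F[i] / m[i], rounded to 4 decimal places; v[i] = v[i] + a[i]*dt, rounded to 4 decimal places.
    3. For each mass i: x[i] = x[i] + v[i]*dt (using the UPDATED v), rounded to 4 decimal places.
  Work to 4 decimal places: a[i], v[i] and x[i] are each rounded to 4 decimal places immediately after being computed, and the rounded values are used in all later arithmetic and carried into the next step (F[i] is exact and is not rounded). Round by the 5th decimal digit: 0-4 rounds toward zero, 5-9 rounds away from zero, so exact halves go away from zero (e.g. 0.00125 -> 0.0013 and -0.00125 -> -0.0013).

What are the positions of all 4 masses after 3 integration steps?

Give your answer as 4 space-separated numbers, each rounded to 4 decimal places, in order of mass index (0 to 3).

Answer: 2.2473 5.6500 10.1336 13.2011

Derivation:
Step 0: x=[2.0000 5.0000 11.0000 13.0000] v=[0.0000 0.0000 0.0000 0.0000]
Step 1: x=[2.0400 5.1200 10.8400 13.0400] v=[0.2000 0.6000 -0.8000 0.2000]
Step 2: x=[2.1216 5.3456 10.5392 13.1120] v=[0.4080 1.1280 -1.5040 0.3600]
Step 3: x=[2.2473 5.6500 10.1336 13.2011] v=[0.6285 1.5219 -2.0282 0.4454]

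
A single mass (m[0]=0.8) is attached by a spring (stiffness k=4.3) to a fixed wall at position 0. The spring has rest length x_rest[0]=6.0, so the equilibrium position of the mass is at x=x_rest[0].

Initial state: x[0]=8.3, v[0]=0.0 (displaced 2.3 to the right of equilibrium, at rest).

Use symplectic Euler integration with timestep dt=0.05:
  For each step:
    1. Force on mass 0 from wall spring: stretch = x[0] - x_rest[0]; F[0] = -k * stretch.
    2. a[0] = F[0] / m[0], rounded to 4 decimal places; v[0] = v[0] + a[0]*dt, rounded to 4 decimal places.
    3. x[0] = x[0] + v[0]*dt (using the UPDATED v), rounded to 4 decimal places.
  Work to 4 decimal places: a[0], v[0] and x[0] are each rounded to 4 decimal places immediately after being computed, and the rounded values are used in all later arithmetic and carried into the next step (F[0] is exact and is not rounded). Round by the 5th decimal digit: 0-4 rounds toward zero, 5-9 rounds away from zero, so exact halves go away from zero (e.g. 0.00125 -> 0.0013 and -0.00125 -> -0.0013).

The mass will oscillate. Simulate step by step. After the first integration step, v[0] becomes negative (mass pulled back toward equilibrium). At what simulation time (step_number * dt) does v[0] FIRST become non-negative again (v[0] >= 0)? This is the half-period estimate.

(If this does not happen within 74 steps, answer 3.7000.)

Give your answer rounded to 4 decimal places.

Step 0: x=[8.3000] v=[0.0000]
Step 1: x=[8.2691] v=[-0.6181]
Step 2: x=[8.2077] v=[-1.2279]
Step 3: x=[8.1166] v=[-1.8212]
Step 4: x=[7.9971] v=[-2.3900]
Step 5: x=[7.8508] v=[-2.9267]
Step 6: x=[7.6796] v=[-3.4241]
Step 7: x=[7.4858] v=[-3.8755]
Step 8: x=[7.2721] v=[-4.2748]
Step 9: x=[7.0413] v=[-4.6167]
Step 10: x=[6.7965] v=[-4.8966]
Step 11: x=[6.5410] v=[-5.1107]
Step 12: x=[6.2782] v=[-5.2561]
Step 13: x=[6.0117] v=[-5.3309]
Step 14: x=[5.7450] v=[-5.3340]
Step 15: x=[5.4817] v=[-5.2655]
Step 16: x=[5.2254] v=[-5.1262]
Step 17: x=[4.9795] v=[-4.9180]
Step 18: x=[4.7473] v=[-4.6437]
Step 19: x=[4.5320] v=[-4.3070]
Step 20: x=[4.3364] v=[-3.9125]
Step 21: x=[4.1631] v=[-3.4654]
Step 22: x=[4.0145] v=[-2.9717]
Step 23: x=[3.8926] v=[-2.4381]
Step 24: x=[3.7990] v=[-1.8717]
Step 25: x=[3.7350] v=[-1.2802]
Step 26: x=[3.7014] v=[-0.6715]
Step 27: x=[3.6987] v=[-0.0538]
Step 28: x=[3.7269] v=[0.5647]
First v>=0 after going negative at step 28, time=1.4000

Answer: 1.4000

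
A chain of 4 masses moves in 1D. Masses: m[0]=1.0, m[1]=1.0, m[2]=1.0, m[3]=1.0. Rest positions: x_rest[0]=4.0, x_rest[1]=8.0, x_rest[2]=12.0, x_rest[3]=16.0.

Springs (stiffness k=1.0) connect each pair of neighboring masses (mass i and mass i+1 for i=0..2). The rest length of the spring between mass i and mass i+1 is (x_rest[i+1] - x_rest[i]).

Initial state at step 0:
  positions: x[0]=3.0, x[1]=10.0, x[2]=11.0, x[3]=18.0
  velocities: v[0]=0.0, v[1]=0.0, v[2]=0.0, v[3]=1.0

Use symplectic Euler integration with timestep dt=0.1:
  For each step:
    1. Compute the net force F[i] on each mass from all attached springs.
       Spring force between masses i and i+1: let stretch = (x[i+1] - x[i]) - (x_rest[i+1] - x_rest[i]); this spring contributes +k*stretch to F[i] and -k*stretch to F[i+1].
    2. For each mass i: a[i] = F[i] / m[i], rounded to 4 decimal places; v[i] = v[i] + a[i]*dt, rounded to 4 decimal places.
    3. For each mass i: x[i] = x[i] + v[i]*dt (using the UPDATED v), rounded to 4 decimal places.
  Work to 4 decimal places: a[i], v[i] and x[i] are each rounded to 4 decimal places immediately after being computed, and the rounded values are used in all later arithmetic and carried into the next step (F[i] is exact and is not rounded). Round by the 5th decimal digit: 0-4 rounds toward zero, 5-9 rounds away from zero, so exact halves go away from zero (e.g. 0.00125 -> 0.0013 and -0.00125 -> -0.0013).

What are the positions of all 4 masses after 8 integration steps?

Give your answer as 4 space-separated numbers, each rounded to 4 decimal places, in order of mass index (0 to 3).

Step 0: x=[3.0000 10.0000 11.0000 18.0000] v=[0.0000 0.0000 0.0000 1.0000]
Step 1: x=[3.0300 9.9400 11.0600 18.0700] v=[0.3000 -0.6000 0.6000 0.7000]
Step 2: x=[3.0891 9.8221 11.1789 18.1099] v=[0.5910 -1.1790 1.1890 0.3990]
Step 3: x=[3.1755 9.6504 11.3535 18.1205] v=[0.8643 -1.7166 1.7464 0.1059]
Step 4: x=[3.2867 9.4310 11.5788 18.1034] v=[1.1118 -2.1938 2.2528 -0.1708]
Step 5: x=[3.4193 9.1717 11.8479 18.0611] v=[1.3262 -2.5935 2.6905 -0.4233]
Step 6: x=[3.5694 8.8816 12.1523 17.9966] v=[1.5014 -2.9011 3.0442 -0.6446]
Step 7: x=[3.7327 8.5711 12.4825 17.9137] v=[1.6326 -3.1053 3.3016 -0.8290]
Step 8: x=[3.9043 8.2513 12.8279 17.8165] v=[1.7164 -3.1980 3.4536 -0.9721]

Answer: 3.9043 8.2513 12.8279 17.8165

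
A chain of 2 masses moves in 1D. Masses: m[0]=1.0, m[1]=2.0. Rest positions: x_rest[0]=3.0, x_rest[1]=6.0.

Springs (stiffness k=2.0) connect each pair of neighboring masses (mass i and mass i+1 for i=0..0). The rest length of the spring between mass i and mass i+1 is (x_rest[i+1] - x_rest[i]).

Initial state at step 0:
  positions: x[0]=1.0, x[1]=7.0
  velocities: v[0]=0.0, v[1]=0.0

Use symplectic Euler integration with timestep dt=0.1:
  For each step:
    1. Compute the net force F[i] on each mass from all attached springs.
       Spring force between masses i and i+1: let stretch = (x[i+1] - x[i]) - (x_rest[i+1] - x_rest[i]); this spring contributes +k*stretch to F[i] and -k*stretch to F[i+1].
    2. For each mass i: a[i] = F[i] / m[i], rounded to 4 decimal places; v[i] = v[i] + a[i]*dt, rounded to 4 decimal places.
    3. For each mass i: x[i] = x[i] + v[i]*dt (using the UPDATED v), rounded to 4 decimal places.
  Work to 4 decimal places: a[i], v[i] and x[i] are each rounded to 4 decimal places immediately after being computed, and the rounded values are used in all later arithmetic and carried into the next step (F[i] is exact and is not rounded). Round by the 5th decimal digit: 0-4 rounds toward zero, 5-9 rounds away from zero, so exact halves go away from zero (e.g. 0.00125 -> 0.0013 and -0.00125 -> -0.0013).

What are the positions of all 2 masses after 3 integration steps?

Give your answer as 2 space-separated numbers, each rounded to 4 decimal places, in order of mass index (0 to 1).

Answer: 1.3511 6.8245

Derivation:
Step 0: x=[1.0000 7.0000] v=[0.0000 0.0000]
Step 1: x=[1.0600 6.9700] v=[0.6000 -0.3000]
Step 2: x=[1.1782 6.9109] v=[1.1820 -0.5910]
Step 3: x=[1.3511 6.8245] v=[1.7285 -0.8643]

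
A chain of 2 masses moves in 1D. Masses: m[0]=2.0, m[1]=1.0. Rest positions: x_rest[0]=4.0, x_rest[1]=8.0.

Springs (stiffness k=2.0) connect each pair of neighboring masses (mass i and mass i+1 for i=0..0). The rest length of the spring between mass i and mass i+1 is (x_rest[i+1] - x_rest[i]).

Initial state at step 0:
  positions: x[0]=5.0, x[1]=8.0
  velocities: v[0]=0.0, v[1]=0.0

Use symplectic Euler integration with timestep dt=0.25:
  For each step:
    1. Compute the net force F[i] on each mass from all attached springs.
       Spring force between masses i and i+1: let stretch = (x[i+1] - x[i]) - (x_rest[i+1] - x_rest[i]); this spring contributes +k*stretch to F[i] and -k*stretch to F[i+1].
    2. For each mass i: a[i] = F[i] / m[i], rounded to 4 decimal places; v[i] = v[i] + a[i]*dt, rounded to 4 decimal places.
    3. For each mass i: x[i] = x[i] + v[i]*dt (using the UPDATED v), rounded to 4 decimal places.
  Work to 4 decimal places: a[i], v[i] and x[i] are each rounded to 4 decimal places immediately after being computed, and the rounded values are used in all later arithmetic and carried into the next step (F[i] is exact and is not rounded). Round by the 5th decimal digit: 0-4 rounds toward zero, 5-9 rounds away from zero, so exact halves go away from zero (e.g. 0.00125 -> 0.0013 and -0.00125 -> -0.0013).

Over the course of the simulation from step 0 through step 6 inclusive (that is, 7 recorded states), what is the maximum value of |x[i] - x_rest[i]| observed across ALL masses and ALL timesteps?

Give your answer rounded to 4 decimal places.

Step 0: x=[5.0000 8.0000] v=[0.0000 0.0000]
Step 1: x=[4.9375 8.1250] v=[-0.2500 0.5000]
Step 2: x=[4.8242 8.3516] v=[-0.4531 0.9063]
Step 3: x=[4.6814 8.6373] v=[-0.5713 1.1426]
Step 4: x=[4.5358 8.9285] v=[-0.5823 1.1647]
Step 5: x=[4.4148 9.1706] v=[-0.4841 0.9684]
Step 6: x=[4.3410 9.3182] v=[-0.2952 0.5905]
Max displacement = 1.3182

Answer: 1.3182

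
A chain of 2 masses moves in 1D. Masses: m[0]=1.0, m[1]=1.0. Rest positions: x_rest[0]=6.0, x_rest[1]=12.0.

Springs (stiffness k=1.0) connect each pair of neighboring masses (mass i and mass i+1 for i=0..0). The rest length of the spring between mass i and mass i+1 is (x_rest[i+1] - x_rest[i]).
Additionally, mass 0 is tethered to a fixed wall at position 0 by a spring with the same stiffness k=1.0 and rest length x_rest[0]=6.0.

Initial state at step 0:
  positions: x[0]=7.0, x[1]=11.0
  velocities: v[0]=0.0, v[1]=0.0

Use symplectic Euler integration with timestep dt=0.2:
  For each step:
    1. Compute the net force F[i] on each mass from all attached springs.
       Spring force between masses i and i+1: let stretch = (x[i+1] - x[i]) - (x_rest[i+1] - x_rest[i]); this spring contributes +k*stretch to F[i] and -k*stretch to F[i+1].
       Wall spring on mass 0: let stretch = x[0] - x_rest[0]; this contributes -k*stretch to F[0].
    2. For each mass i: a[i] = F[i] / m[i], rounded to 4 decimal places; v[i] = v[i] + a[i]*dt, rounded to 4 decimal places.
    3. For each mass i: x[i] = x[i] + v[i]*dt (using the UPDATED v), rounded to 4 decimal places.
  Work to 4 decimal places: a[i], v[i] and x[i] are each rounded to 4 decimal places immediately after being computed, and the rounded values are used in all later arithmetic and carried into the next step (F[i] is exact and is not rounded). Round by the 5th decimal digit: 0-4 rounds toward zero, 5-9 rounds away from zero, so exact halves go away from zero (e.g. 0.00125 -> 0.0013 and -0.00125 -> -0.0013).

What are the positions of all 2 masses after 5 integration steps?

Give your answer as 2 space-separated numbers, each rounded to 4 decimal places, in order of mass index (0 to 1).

Answer: 5.6117 11.9425

Derivation:
Step 0: x=[7.0000 11.0000] v=[0.0000 0.0000]
Step 1: x=[6.8800 11.0800] v=[-0.6000 0.4000]
Step 2: x=[6.6528 11.2320] v=[-1.1360 0.7600]
Step 3: x=[6.3427 11.4408] v=[-1.5507 1.0442]
Step 4: x=[5.9828 11.6857] v=[-1.7996 1.2246]
Step 5: x=[5.6117 11.9425] v=[-1.8556 1.2840]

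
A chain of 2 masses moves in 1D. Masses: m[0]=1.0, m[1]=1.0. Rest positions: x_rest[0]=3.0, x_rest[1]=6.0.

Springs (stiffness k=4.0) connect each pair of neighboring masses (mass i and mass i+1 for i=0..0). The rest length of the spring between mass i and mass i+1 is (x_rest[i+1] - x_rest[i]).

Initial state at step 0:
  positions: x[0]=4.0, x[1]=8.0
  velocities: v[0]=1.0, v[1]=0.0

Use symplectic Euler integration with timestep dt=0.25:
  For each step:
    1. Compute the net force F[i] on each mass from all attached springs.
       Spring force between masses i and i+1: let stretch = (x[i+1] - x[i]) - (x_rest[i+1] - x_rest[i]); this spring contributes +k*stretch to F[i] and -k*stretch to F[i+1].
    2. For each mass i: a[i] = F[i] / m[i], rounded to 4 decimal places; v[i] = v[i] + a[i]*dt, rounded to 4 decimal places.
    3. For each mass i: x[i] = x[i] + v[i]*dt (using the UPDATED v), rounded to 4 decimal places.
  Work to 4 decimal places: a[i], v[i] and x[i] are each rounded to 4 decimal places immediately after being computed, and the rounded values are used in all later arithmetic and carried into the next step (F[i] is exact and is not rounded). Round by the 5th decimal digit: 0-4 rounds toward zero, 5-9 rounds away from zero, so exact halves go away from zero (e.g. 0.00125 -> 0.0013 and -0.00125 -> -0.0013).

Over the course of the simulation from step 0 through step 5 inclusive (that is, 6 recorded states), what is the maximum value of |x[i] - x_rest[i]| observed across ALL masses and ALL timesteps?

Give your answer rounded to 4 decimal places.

Step 0: x=[4.0000 8.0000] v=[1.0000 0.0000]
Step 1: x=[4.5000 7.7500] v=[2.0000 -1.0000]
Step 2: x=[5.0625 7.4375] v=[2.2500 -1.2500]
Step 3: x=[5.4688 7.2813] v=[1.6250 -0.6250]
Step 4: x=[5.5782 7.4219] v=[0.4375 0.5625]
Step 5: x=[5.3985 7.8516] v=[-0.7188 1.7188]
Max displacement = 2.5782

Answer: 2.5782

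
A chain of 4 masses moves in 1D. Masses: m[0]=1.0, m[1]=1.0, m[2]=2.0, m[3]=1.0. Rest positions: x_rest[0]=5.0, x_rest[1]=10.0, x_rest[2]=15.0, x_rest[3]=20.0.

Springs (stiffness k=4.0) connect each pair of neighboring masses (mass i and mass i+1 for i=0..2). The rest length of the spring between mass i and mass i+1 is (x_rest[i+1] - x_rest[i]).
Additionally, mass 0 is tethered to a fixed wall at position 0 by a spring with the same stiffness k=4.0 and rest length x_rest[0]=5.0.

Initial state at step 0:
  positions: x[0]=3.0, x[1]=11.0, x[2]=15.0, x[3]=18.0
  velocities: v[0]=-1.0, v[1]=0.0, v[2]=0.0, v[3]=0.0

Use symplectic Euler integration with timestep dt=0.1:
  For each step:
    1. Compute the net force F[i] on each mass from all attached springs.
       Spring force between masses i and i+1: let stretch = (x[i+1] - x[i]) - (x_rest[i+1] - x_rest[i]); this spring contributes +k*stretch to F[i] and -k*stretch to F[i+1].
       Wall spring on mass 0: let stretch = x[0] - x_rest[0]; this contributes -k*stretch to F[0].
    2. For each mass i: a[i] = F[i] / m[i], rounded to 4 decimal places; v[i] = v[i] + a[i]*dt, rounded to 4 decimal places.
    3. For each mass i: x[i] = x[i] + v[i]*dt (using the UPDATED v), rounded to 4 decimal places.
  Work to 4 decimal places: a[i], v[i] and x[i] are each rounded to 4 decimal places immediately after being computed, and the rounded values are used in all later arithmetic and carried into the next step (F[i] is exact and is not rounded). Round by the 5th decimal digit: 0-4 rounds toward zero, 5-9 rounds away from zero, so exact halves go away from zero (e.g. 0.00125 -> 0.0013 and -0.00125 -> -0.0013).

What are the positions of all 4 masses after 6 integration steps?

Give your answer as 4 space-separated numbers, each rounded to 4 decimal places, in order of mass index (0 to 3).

Step 0: x=[3.0000 11.0000 15.0000 18.0000] v=[-1.0000 0.0000 0.0000 0.0000]
Step 1: x=[3.1000 10.8400 14.9800 18.0800] v=[1.0000 -1.6000 -0.2000 0.8000]
Step 2: x=[3.3856 10.5360 14.9392 18.2360] v=[2.8560 -3.0400 -0.4080 1.5600]
Step 3: x=[3.8218 10.1221 14.8763 18.4601] v=[4.3619 -4.1389 -0.6293 2.2413]
Step 4: x=[4.3571 9.6464 14.7900 18.7409] v=[5.3533 -4.7573 -0.8634 2.8078]
Step 5: x=[4.9297 9.1648 14.6798 19.0636] v=[5.7262 -4.8156 -1.1019 3.2274]
Step 6: x=[5.4745 8.7344 14.5470 19.4110] v=[5.4484 -4.3036 -1.3281 3.4739]

Answer: 5.4745 8.7344 14.5470 19.4110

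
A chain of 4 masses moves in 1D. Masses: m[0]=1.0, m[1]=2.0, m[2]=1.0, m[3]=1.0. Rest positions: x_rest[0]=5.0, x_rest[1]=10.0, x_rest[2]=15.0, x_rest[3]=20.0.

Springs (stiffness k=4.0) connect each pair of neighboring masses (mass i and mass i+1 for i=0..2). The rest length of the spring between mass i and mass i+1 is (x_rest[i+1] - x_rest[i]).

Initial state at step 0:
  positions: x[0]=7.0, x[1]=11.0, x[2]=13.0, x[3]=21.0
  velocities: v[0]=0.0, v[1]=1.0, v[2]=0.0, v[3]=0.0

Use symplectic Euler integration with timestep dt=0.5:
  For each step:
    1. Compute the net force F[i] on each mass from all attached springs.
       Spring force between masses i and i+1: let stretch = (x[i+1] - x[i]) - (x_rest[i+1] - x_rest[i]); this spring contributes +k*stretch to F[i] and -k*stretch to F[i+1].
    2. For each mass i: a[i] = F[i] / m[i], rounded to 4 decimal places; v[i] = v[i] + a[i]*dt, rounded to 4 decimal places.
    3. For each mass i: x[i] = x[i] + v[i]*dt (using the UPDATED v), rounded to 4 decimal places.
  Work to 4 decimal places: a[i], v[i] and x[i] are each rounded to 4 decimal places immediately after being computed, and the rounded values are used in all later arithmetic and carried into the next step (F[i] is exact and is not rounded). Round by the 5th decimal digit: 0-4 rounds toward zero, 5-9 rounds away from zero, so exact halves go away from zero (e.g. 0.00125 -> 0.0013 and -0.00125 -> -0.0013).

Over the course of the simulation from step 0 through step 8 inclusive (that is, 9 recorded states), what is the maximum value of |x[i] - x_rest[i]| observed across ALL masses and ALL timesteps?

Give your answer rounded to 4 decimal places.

Step 0: x=[7.0000 11.0000 13.0000 21.0000] v=[0.0000 1.0000 0.0000 0.0000]
Step 1: x=[6.0000 10.5000 19.0000 18.0000] v=[-2.0000 -1.0000 12.0000 -6.0000]
Step 2: x=[4.5000 12.0000 15.5000 21.0000] v=[-3.0000 3.0000 -7.0000 6.0000]
Step 3: x=[5.5000 11.5000 14.0000 23.5000] v=[2.0000 -1.0000 -3.0000 5.0000]
Step 4: x=[7.5000 9.2500 19.5000 21.5000] v=[4.0000 -4.5000 11.0000 -4.0000]
Step 5: x=[6.2500 11.2500 16.7500 22.5000] v=[-2.5000 4.0000 -5.5000 2.0000]
Step 6: x=[5.0000 13.5000 14.2500 22.7500] v=[-2.5000 4.5000 -5.0000 0.5000]
Step 7: x=[7.2500 11.8750 19.5000 19.5000] v=[4.5000 -3.2500 10.5000 -6.5000]
Step 8: x=[9.1250 11.7500 17.1250 21.2500] v=[3.7500 -0.2500 -4.7500 3.5000]
Max displacement = 4.5000

Answer: 4.5000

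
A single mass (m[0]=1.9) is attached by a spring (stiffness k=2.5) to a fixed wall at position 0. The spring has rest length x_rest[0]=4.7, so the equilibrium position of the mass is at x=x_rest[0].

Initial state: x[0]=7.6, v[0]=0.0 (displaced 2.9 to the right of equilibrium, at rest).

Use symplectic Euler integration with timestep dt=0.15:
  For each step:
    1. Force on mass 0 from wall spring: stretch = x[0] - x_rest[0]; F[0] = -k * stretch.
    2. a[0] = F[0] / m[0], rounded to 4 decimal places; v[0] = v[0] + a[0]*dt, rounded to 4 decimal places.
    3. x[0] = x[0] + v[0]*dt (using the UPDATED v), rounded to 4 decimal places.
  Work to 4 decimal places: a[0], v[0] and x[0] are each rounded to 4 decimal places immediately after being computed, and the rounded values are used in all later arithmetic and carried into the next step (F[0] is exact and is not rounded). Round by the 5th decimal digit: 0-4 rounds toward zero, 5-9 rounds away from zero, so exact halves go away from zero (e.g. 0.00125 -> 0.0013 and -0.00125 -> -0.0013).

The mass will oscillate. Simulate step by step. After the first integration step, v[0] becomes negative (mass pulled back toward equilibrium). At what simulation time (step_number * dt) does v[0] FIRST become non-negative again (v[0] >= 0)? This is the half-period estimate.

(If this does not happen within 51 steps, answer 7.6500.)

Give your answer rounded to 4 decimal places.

Answer: 2.8500

Derivation:
Step 0: x=[7.6000] v=[0.0000]
Step 1: x=[7.5141] v=[-0.5724]
Step 2: x=[7.3449] v=[-1.1278]
Step 3: x=[7.0974] v=[-1.6498]
Step 4: x=[6.7790] v=[-2.1230]
Step 5: x=[6.3990] v=[-2.5333]
Step 6: x=[5.9687] v=[-2.8686]
Step 7: x=[5.5009] v=[-3.1190]
Step 8: x=[5.0093] v=[-3.2771]
Step 9: x=[4.5086] v=[-3.3382]
Step 10: x=[4.0135] v=[-3.3004]
Step 11: x=[3.5388] v=[-3.1649]
Step 12: x=[3.0984] v=[-2.9357]
Step 13: x=[2.7055] v=[-2.6196]
Step 14: x=[2.3716] v=[-2.2260]
Step 15: x=[2.1066] v=[-1.7664]
Step 16: x=[1.9184] v=[-1.2545]
Step 17: x=[1.8126] v=[-0.7055]
Step 18: x=[1.7923] v=[-0.1356]
Step 19: x=[1.8580] v=[0.4383]
First v>=0 after going negative at step 19, time=2.8500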